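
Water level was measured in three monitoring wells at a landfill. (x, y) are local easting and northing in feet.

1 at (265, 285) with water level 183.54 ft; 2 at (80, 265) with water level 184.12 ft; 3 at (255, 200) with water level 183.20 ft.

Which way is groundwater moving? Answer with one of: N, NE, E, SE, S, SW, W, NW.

With h = a·x + b·y + c and 1 as origin, the differences give:
  (-185)·a + (-20)·b = +0.58
  (-10)·a + (-85)·b = -0.34
Eliminate b (×(-85) and ×(-20), subtract): 15525·a = -56.100 → a = ∂h/∂x = -0.003614
Back-substitute: b = ∂h/∂y = +0.004425.
Flow = −∇h = (+0.003614 east, -0.004425 north), which points southeast.

SE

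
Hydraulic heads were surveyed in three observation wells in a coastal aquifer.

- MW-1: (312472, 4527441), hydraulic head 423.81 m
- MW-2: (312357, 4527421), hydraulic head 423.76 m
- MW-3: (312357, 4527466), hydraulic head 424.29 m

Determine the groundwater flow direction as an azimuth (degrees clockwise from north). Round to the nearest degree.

172°

Differences from MW-1: to MW-2 (Δx, Δy, Δh) = (-115, -20, -0.05); to MW-3 = (-115, 25, +0.48).
Determinant of the coordinate differences = (-115)·25 − (-115)·(-20) = -5175.
∂h/∂x = [(-0.05)·25 − (+0.48)·(-20)] / -5175 = -0.001614
∂h/∂y = [(-115)·(+0.48) − (-115)·(-0.05)] / -5175 = +0.01178
Flow direction (−∇h) has components (+0.001614 E, -0.01178 N).
Azimuth = atan2(E, N) = atan2(+0.001614, -0.01178) = 172.2° ≈ 172°.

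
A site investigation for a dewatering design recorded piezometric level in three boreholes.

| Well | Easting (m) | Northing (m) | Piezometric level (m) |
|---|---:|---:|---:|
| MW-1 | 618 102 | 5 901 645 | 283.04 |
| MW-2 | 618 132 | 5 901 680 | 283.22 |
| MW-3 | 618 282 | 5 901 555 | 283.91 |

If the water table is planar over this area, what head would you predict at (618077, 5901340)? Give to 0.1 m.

282.7 m

Differences from MW-1: to MW-2 (Δx, Δy, Δh) = (30, 35, +0.18); to MW-3 = (180, -90, +0.87).
Determinant of the coordinate differences = 30·(-90) − 180·35 = -9000.
∂h/∂x = [(+0.18)·(-90) − (+0.87)·35] / -9000 = +0.005183
∂h/∂y = [30·(+0.87) − 180·(+0.18)] / -9000 = +0.0007000
h(618077, 5901340) = 283.04 + (+0.005183)·(-25) + (+0.0007000)·(-305) = 283.04 -0.130 -0.214 = 282.697 m.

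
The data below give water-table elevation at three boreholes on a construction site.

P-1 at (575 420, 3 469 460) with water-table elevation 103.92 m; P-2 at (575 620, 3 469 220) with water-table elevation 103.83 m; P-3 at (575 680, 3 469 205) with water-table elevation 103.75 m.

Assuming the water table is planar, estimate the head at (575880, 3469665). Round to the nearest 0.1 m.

Differences from P-1: to P-2 (Δx, Δy, Δh) = (200, -240, -0.09); to P-3 = (260, -255, -0.17).
Determinant of the coordinate differences = 200·(-255) − 260·(-240) = 11400.
∂h/∂x = [(-0.09)·(-255) − (-0.17)·(-240)] / 11400 = -0.001566
∂h/∂y = [200·(-0.17) − 260·(-0.09)] / 11400 = -0.0009298
h(575880, 3469665) = 103.92 + (-0.001566)·(460) + (-0.0009298)·(205) = 103.92 -0.720 -0.191 = 103.009 m.

103.0 m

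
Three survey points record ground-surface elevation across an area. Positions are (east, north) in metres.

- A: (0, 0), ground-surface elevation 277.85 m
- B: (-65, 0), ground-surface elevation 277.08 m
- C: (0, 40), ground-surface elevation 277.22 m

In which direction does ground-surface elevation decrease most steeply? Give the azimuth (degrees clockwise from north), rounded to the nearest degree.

∂z/∂x = (277.08 − 277.85) / (-65 − 0) = +0.01185
∂z/∂y = (277.22 − 277.85) / (40 − 0) = -0.01575
Steepest decrease is along −∇f: components (-0.01185 E, +0.01575 N).
Azimuth = atan2(-0.01185, +0.01575) = 323.1° ≈ 323°.

323°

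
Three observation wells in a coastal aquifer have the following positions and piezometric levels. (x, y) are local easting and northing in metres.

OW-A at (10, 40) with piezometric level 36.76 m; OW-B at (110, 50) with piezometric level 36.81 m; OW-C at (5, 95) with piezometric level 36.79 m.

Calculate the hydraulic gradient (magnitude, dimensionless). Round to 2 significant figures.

0.00073

With h = a·x + b·y + c and OW-A as origin, the differences give:
  100·a + 10·b = +0.05
  (-5)·a + 55·b = +0.03
Eliminate b (×55 and ×10, subtract): 5550·a = 2.450 → a = ∂h/∂x = +0.0004414
Back-substitute: b = ∂h/∂y = +0.0005856.
|∇h| = √(0.0004414² + 0.0005856²) = 0.0007333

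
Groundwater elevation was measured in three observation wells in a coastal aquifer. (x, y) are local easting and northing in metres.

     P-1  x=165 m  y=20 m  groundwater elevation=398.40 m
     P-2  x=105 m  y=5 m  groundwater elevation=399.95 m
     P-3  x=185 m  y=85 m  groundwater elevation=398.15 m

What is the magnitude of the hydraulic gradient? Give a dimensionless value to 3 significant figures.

Taking P-1 as reference: P-2−P-1 = (-60, -15, +1.55); P-3−P-1 = (20, 65, -0.25).
Determinant of the coordinate differences = (-60)·65 − 20·(-15) = -3600.
∂h/∂x = [(+1.55)·65 − (-0.25)·(-15)] / -3600 = -0.02694
∂h/∂y = [(-60)·(-0.25) − 20·(+1.55)] / -3600 = +0.004444
|∇h| = √(-0.02694² + 0.004444²) = 0.0273

0.0273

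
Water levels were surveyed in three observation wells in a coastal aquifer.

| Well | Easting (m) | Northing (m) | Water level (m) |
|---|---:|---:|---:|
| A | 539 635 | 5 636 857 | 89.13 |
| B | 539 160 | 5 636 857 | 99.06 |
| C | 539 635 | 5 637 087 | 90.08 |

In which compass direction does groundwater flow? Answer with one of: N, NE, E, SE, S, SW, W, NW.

∂h/∂x = (99.06 − 89.13) / (539160 − 539635) = -0.02091
∂h/∂y = (90.08 − 89.13) / (5637087 − 5636857) = +0.004130
Flow = −∇h = (+0.02091 east, -0.004130 north), which points east.

E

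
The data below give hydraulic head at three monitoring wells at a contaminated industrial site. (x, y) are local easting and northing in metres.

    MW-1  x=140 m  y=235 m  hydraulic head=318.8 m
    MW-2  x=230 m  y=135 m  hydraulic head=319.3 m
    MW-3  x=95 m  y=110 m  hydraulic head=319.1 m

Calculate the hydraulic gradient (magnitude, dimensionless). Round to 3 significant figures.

Differences from MW-1: to MW-2 (Δx, Δy, Δh) = (90, -100, +0.5); to MW-3 = (-45, -125, +0.3).
Determinant of the coordinate differences = 90·(-125) − (-45)·(-100) = -15750.
∂h/∂x = [(+0.5)·(-125) − (+0.3)·(-100)] / -15750 = +0.002063
∂h/∂y = [90·(+0.3) − (-45)·(+0.5)] / -15750 = -0.003143
|∇h| = √(0.002063² + -0.003143²) = 0.00376

0.00376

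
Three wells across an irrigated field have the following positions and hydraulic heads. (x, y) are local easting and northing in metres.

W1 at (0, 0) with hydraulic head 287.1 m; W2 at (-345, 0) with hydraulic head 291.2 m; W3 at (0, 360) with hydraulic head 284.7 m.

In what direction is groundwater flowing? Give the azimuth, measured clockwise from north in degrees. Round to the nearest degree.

061°

∂h/∂x = (291.2 − 287.1) / (-345 − 0) = -0.01188
∂h/∂y = (284.7 − 287.1) / (360 − 0) = -0.006667
Flow direction (−∇h) has components (+0.01188 E, +0.006667 N).
Azimuth = atan2(E, N) = atan2(+0.01188, +0.006667) = 60.7° ≈ 061°.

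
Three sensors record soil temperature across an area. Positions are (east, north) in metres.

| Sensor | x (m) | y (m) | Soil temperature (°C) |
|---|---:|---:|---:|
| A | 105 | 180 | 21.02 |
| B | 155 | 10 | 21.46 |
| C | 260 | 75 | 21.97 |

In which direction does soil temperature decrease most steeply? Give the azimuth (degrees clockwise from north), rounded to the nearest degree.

Three-point gradient (reference A): Δ to B = (50, -170, +0.44), Δ to C = (155, -105, +0.95).
∂T/∂x = +0.005464, ∂T/∂y = -0.0009810 (det = 21100).
Steepest decrease is along −∇f: components (-0.005464 E, +0.0009810 N).
Azimuth = atan2(-0.005464, +0.0009810) = 280.2° ≈ 280°.

280°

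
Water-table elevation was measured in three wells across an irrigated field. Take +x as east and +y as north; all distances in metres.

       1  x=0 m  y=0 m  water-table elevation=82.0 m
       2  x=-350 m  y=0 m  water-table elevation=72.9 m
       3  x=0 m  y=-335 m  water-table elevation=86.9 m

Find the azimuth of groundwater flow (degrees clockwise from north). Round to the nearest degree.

∂h/∂x = (72.9 − 82.0) / (-350 − 0) = +0.02600
∂h/∂y = (86.9 − 82.0) / (-335 − 0) = -0.01463
Flow direction (−∇h) has components (-0.02600 E, +0.01463 N).
Azimuth = atan2(E, N) = atan2(-0.02600, +0.01463) = 299.4° ≈ 299°.

299°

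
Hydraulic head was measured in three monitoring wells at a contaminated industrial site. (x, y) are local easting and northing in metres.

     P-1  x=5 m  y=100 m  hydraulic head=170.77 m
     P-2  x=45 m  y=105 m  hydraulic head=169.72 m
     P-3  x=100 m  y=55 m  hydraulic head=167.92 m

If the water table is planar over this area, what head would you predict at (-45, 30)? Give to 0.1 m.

171.7 m

With h = a·x + b·y + c and P-1 as origin, the differences give:
  40·a + 5·b = -1.05
  95·a + (-45)·b = -2.85
Eliminate b (×(-45) and ×5, subtract): -2275·a = 61.500 → a = ∂h/∂x = -0.02703
Back-substitute: b = ∂h/∂y = +0.006264.
h(-45, 30) = 170.77 + (-0.02703)·(-50) + (+0.006264)·(-70) = 170.77 +1.352 -0.438 = 171.683 m.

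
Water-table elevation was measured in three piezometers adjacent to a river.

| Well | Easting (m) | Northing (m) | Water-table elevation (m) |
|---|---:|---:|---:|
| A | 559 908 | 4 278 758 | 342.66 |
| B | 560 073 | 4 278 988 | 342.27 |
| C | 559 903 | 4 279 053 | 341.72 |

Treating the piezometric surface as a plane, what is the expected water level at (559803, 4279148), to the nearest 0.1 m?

341.2 m

With h = a·x + b·y + c and A as origin, the differences give:
  165·a + 230·b = -0.39
  (-5)·a + 295·b = -0.94
Eliminate b (×295 and ×230, subtract): 49825·a = 101.150 → a = ∂h/∂x = +0.002030
Back-substitute: b = ∂h/∂y = -0.003152.
h(559803, 4279148) = 342.66 + (+0.002030)·(-105) + (-0.003152)·(390) = 342.66 -0.213 -1.229 = 341.218 m.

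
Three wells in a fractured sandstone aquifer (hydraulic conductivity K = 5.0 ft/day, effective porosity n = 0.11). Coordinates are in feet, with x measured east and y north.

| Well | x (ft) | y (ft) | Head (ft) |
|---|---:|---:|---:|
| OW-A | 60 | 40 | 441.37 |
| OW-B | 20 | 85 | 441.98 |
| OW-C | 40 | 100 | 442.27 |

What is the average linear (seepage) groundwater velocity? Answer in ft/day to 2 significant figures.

With h = a·x + b·y + c and OW-A as origin, the differences give:
  (-40)·a + 45·b = +0.61
  (-20)·a + 60·b = +0.90
Eliminate b (×60 and ×45, subtract): -1500·a = -3.900 → a = ∂h/∂x = +0.002600
Back-substitute: b = ∂h/∂y = +0.01587.
|∇h| = √(0.002600² + 0.01587²) = 0.01608
Seepage velocity v = K·i/n = 5.0 × 0.01608 / 0.11 = 0.7309 ft/day.

0.73 ft/day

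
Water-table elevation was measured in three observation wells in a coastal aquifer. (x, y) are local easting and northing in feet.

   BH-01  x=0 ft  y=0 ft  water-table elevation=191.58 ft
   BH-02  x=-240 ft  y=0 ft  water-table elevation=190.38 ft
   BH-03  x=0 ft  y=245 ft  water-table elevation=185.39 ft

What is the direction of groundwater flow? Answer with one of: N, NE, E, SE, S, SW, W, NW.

∂h/∂x = (190.38 − 191.58) / (-240 − 0) = +0.005000
∂h/∂y = (185.39 − 191.58) / (245 − 0) = -0.02527
Flow = −∇h = (-0.005000 east, +0.02527 north), which points north.

N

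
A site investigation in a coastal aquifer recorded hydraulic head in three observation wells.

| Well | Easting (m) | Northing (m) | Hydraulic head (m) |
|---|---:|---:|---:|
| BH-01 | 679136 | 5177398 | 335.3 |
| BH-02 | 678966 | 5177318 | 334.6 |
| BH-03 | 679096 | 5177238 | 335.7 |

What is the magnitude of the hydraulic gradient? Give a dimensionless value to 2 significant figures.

Taking BH-01 as reference: BH-02−BH-01 = (-170, -80, -0.7); BH-03−BH-01 = (-40, -160, +0.4).
Solve a·Δx + b·Δy = Δh: det = (-170)·(-160) − (-40)·(-80) = 24000.
∂h/∂x = [(-0.7)·(-160) − (+0.4)·(-80)] / 24000 = +0.006000
∂h/∂y = [(-170)·(+0.4) − (-40)·(-0.7)] / 24000 = -0.004000
|∇h| = √(0.006000² + -0.004000²) = 0.007211

0.0072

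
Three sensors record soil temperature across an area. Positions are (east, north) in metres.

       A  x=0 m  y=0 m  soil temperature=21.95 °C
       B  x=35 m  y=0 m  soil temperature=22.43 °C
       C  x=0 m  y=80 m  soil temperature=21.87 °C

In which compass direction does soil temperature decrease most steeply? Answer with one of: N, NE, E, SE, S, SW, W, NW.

∂T/∂x = (22.43 − 21.95) / (35 − 0) = +0.01371
∂T/∂y = (21.87 − 21.95) / (80 − 0) = -0.0010000
Steepest decrease is along −∇f = (-0.01371 E, +0.0010000 N) → west.

W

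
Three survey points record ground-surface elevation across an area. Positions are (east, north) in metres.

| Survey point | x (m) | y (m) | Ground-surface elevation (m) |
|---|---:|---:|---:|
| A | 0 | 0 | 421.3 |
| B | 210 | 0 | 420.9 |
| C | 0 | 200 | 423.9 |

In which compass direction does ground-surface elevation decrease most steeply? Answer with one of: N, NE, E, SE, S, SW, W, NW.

S

∂z/∂x = (420.9 − 421.3) / (210 − 0) = -0.001905
∂z/∂y = (423.9 − 421.3) / (200 − 0) = +0.01300
Steepest decrease is along −∇f = (+0.001905 E, -0.01300 N) → south.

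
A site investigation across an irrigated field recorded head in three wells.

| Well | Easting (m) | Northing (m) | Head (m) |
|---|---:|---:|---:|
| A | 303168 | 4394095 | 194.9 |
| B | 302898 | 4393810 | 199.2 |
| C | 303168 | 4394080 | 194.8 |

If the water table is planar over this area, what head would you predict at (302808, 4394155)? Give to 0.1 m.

Taking A as reference: B−A = (-270, -285, +4.3); C−A = (0, -15, -0.1).
Determinant of the coordinate differences = (-270)·(-15) − 0·(-285) = 4050.
∂h/∂x = [(+4.3)·(-15) − (-0.1)·(-285)] / 4050 = -0.02296
∂h/∂y = [(-270)·(-0.1) − 0·(+4.3)] / 4050 = +0.006667
h(302808, 4394155) = 194.9 + (-0.02296)·(-360) + (+0.006667)·(60) = 194.9 +8.267 +0.400 = 203.567 m.

203.6 m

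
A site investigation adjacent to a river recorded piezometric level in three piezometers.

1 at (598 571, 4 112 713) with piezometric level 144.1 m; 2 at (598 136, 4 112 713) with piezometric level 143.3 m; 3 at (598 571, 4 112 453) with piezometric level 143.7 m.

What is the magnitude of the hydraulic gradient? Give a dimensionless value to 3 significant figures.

∂h/∂x = (143.3 − 144.1) / (598136 − 598571) = +0.001839
∂h/∂y = (143.7 − 144.1) / (4112453 − 4112713) = +0.001538
|∇h| = √(0.001839² + 0.001538²) = 0.002397

0.00240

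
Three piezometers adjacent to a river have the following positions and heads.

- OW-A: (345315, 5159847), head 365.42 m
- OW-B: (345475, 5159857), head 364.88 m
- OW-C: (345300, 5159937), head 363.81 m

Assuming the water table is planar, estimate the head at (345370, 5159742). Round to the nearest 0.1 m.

367.2 m

Taking OW-A as reference: OW-B−OW-A = (160, 10, -0.54); OW-C−OW-A = (-15, 90, -1.61).
Determinant of the coordinate differences = 160·90 − (-15)·10 = 14550.
∂h/∂x = [(-0.54)·90 − (-1.61)·10] / 14550 = -0.002234
∂h/∂y = [160·(-1.61) − (-15)·(-0.54)] / 14550 = -0.01826
h(345370, 5159742) = 365.42 + (-0.002234)·(55) + (-0.01826)·(-105) = 365.42 -0.123 +1.917 = 367.215 m.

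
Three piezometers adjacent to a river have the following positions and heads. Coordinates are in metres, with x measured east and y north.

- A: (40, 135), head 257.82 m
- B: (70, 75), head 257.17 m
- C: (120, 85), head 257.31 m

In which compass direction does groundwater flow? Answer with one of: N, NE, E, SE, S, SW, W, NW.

S

With h = a·x + b·y + c and A as origin, the differences give:
  30·a + (-60)·b = -0.65
  80·a + (-50)·b = -0.51
Eliminate b (×(-50) and ×(-60), subtract): 3300·a = 1.900 → a = ∂h/∂x = +0.0005758
Back-substitute: b = ∂h/∂y = +0.01112.
Flow = −∇h = (-0.0005758 east, -0.01112 north), which points south.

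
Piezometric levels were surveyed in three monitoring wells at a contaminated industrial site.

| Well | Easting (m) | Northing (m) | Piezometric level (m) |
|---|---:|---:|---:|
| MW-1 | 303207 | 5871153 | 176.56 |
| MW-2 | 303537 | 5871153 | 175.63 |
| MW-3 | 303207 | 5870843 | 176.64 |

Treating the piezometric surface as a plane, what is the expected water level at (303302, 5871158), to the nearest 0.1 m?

176.3 m

∂h/∂x = (175.63 − 176.56) / (303537 − 303207) = -0.002818
∂h/∂y = (176.64 − 176.56) / (5870843 − 5871153) = -0.0002581
h(303302, 5871158) = 176.56 + (-0.002818)·(95) + (-0.0002581)·(5) = 176.56 -0.268 -0.001 = 176.291 m.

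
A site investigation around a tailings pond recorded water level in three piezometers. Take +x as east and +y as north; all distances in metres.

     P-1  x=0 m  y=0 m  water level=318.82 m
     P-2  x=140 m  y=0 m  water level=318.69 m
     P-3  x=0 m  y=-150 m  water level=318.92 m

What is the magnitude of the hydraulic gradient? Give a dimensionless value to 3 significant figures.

0.00114

∂h/∂x = (318.69 − 318.82) / (140 − 0) = -0.0009286
∂h/∂y = (318.92 − 318.82) / (-150 − 0) = -0.0006667
|∇h| = √(-0.0009286² + -0.0006667²) = 0.001143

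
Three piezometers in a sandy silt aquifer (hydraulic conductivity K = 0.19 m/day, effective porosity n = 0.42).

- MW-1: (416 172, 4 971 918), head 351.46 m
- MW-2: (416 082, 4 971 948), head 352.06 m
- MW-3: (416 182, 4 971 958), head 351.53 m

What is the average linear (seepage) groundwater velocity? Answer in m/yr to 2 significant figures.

With h = a·x + b·y + c and MW-1 as origin, the differences give:
  (-90)·a + 30·b = +0.60
  10·a + 40·b = +0.07
Eliminate b (×40 and ×30, subtract): -3900·a = 21.900 → a = ∂h/∂x = -0.005615
Back-substitute: b = ∂h/∂y = +0.003154.
|∇h| = √(-0.005615² + 0.003154²) = 0.00644
Seepage velocity v = K·i/n = 0.19 × 0.00644 / 0.42 = 0.002913 m/day = 1.064 m/yr.

1.1 m/yr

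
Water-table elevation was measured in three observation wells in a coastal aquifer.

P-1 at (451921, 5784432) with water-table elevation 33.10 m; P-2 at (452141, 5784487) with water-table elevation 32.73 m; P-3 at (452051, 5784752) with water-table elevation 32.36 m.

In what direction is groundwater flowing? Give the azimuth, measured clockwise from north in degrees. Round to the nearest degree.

Three-point gradient (reference P-1): Δ to P-2 = (220, 55, -0.37), Δ to P-3 = (130, 320, -0.74).
∂h/∂x = -0.001228, ∂h/∂y = -0.001813 (det = 63250).
Flow direction (−∇h) has components (+0.001228 E, +0.001813 N).
Azimuth = atan2(E, N) = atan2(+0.001228, +0.001813) = 34.1° ≈ 034°.

034°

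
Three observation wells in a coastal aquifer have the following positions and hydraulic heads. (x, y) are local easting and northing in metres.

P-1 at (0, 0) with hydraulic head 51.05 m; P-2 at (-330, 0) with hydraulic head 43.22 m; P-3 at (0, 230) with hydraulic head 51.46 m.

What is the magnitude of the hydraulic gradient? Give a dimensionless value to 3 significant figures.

0.0238

∂h/∂x = (43.22 − 51.05) / (-330 − 0) = +0.02373
∂h/∂y = (51.46 − 51.05) / (230 − 0) = +0.001783
|∇h| = √(0.02373² + 0.001783²) = 0.0238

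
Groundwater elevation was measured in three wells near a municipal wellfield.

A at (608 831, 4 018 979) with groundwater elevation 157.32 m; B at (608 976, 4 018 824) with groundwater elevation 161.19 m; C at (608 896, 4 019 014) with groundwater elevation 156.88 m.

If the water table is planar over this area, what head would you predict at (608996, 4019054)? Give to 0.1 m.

With h = a·x + b·y + c and A as origin, the differences give:
  145·a + (-155)·b = +3.87
  65·a + 35·b = -0.44
Eliminate b (×35 and ×(-155), subtract): 15150·a = 67.250 → a = ∂h/∂x = +0.004439
Back-substitute: b = ∂h/∂y = -0.02082.
h(608996, 4019054) = 157.32 + (+0.004439)·(165) + (-0.02082)·(75) = 157.32 +0.732 -1.561 = 156.491 m.

156.5 m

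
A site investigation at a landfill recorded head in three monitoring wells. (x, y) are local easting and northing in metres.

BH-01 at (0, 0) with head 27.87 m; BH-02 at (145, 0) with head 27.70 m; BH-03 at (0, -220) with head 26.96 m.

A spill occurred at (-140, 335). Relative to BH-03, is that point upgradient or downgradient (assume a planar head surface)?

upgradient

∂h/∂x = (27.70 − 27.87) / (145 − 0) = -0.001172
∂h/∂y = (26.96 − 27.87) / (-220 − 0) = +0.004136
Head at (-140, 335) = 27.87 + (-0.001172)·(-140) + (+0.004136)·(335) = 29.42 m.
That is higher than the 26.96 m at BH-03, so the point is upgradient.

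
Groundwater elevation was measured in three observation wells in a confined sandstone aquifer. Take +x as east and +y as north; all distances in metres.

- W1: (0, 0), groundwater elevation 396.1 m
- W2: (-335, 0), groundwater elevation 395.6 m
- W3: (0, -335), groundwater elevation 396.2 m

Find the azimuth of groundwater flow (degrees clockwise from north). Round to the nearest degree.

281°

∂h/∂x = (395.6 − 396.1) / (-335 − 0) = +0.001493
∂h/∂y = (396.2 − 396.1) / (-335 − 0) = -0.0002985
Flow direction (−∇h) has components (-0.001493 E, +0.0002985 N).
Azimuth = atan2(E, N) = atan2(-0.001493, +0.0002985) = 281.3° ≈ 281°.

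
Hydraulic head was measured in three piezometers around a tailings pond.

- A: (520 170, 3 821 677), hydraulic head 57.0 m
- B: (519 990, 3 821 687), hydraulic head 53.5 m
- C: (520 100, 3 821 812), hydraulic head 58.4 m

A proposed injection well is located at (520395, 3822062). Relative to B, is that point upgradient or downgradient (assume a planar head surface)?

Taking A as reference: B−A = (-180, 10, -3.5); C−A = (-70, 135, +1.4).
Solve a·Δx + b·Δy = Δh: det = (-180)·135 − (-70)·10 = -23600.
∂h/∂x = [(-3.5)·135 − (+1.4)·10] / -23600 = +0.02061
∂h/∂y = [(-180)·(+1.4) − (-70)·(-3.5)] / -23600 = +0.02106
Head at (520395, 3822062) = 57.0 + (+0.02061)·(225) + (+0.02106)·(385) = 69.75 m.
That is higher than the 53.5 m at B, so the point is upgradient.

upgradient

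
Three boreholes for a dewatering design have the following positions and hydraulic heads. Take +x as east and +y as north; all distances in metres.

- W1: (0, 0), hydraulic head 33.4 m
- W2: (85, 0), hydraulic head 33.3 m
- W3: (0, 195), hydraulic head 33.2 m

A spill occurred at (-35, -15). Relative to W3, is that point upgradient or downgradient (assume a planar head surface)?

upgradient

∂h/∂x = (33.3 − 33.4) / (85 − 0) = -0.001176
∂h/∂y = (33.2 − 33.4) / (195 − 0) = -0.001026
Head at (-35, -15) = 33.4 + (-0.001176)·(-35) + (-0.001026)·(-15) = 33.46 m.
That is higher than the 33.2 m at W3, so the point is upgradient.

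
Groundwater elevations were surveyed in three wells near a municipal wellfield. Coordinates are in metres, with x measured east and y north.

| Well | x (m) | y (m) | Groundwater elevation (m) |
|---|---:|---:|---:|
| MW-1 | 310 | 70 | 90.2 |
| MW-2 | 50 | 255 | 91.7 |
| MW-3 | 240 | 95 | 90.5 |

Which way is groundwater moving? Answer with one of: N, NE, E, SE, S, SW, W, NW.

With h = a·x + b·y + c and MW-1 as origin, the differences give:
  (-260)·a + 185·b = +1.5
  (-70)·a + 25·b = +0.3
Eliminate b (×25 and ×185, subtract): 6450·a = -18.00 → a = ∂h/∂x = -0.002791
Back-substitute: b = ∂h/∂y = +0.004186.
Flow = −∇h = (+0.002791 east, -0.004186 north), which points southeast.

SE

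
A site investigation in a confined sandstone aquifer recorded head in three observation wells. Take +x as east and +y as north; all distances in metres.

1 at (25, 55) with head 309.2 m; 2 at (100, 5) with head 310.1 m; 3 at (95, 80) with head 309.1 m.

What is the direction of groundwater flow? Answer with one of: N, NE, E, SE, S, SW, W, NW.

With h = a·x + b·y + c and 1 as origin, the differences give:
  75·a + (-50)·b = +0.9
  70·a + 25·b = -0.1
Eliminate b (×25 and ×(-50), subtract): 5375·a = 17.50 → a = ∂h/∂x = +0.003256
Back-substitute: b = ∂h/∂y = -0.01312.
Flow = −∇h = (-0.003256 east, +0.01312 north), which points north.

N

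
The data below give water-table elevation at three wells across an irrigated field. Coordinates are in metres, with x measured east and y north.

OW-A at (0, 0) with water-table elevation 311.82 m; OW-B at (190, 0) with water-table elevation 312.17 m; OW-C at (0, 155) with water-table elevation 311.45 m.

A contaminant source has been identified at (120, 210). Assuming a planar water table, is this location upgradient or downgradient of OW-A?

∂h/∂x = (312.17 − 311.82) / (190 − 0) = +0.001842
∂h/∂y = (311.45 − 311.82) / (155 − 0) = -0.002387
Head at (120, 210) = 311.82 + (+0.001842)·(120) + (-0.002387)·(210) = 311.54 m.
That is lower than the 311.82 m at OW-A, so the point is downgradient.

downgradient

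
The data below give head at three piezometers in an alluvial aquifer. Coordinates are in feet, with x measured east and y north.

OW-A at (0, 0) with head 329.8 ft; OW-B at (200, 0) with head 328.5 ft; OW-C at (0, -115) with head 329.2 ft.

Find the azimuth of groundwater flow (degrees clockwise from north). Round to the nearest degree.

∂h/∂x = (328.5 − 329.8) / (200 − 0) = -0.006500
∂h/∂y = (329.2 − 329.8) / (-115 − 0) = +0.005217
Flow direction (−∇h) has components (+0.006500 E, -0.005217 N).
Azimuth = atan2(E, N) = atan2(+0.006500, -0.005217) = 128.8° ≈ 129°.

129°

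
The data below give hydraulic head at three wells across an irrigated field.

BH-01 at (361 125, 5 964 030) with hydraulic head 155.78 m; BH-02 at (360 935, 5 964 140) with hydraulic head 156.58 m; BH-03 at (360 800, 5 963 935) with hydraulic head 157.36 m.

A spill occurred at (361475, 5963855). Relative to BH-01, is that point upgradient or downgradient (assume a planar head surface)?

downgradient

Taking BH-01 as reference: BH-02−BH-01 = (-190, 110, +0.80); BH-03−BH-01 = (-325, -95, +1.58).
Determinant of the coordinate differences = (-190)·(-95) − (-325)·110 = 53800.
∂h/∂x = [(+0.80)·(-95) − (+1.58)·110] / 53800 = -0.004643
∂h/∂y = [(-190)·(+1.58) − (-325)·(+0.80)] / 53800 = -0.0007472
Head at (361475, 5963855) = 155.78 + (-0.004643)·(350) + (-0.0007472)·(-175) = 154.29 m.
That is lower than the 155.78 m at BH-01, so the point is downgradient.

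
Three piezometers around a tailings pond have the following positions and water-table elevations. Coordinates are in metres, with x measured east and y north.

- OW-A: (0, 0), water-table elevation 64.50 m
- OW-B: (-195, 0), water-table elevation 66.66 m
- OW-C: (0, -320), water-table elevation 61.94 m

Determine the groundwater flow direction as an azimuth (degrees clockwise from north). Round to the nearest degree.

126°

∂h/∂x = (66.66 − 64.50) / (-195 − 0) = -0.01108
∂h/∂y = (61.94 − 64.50) / (-320 − 0) = +0.008000
Flow direction (−∇h) has components (+0.01108 E, -0.008000 N).
Azimuth = atan2(E, N) = atan2(+0.01108, -0.008000) = 125.8° ≈ 126°.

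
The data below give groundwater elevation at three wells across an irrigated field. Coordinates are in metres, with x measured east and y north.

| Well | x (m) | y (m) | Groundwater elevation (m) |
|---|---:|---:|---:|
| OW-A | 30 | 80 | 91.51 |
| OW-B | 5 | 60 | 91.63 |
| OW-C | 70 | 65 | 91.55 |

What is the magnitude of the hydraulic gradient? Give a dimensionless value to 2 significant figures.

Differences from OW-A: to OW-B (Δx, Δy, Δh) = (-25, -20, +0.12); to OW-C = (40, -15, +0.04).
Solve a·Δx + b·Δy = Δh: det = (-25)·(-15) − 40·(-20) = 1175.
∂h/∂x = [(+0.12)·(-15) − (+0.04)·(-20)] / 1175 = -0.0008511
∂h/∂y = [(-25)·(+0.04) − 40·(+0.12)] / 1175 = -0.004936
|∇h| = √(-0.0008511² + -0.004936²) = 0.005009

0.0050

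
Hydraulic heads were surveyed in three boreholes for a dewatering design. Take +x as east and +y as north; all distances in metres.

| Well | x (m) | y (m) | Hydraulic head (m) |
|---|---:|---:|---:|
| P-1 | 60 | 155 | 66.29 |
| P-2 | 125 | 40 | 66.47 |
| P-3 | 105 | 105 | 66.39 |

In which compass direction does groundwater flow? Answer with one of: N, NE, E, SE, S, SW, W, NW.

NW

With h = a·x + b·y + c and P-1 as origin, the differences give:
  65·a + (-115)·b = +0.18
  45·a + (-50)·b = +0.10
Eliminate b (×(-50) and ×(-115), subtract): 1925·a = 2.500 → a = ∂h/∂x = +0.001299
Back-substitute: b = ∂h/∂y = -0.0008312.
Flow = −∇h = (-0.001299 east, +0.0008312 north), which points northwest.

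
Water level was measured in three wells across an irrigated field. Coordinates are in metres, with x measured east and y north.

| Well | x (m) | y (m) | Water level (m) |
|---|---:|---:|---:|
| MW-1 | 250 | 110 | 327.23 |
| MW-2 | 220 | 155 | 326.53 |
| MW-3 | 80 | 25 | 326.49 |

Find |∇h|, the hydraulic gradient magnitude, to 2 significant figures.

Taking MW-1 as reference: MW-2−MW-1 = (-30, 45, -0.70); MW-3−MW-1 = (-170, -85, -0.74).
Determinant of the coordinate differences = (-30)·(-85) − (-170)·45 = 10200.
∂h/∂x = [(-0.70)·(-85) − (-0.74)·45] / 10200 = +0.009098
∂h/∂y = [(-30)·(-0.74) − (-170)·(-0.70)] / 10200 = -0.009490
|∇h| = √(0.009098² + -0.009490²) = 0.01315

0.013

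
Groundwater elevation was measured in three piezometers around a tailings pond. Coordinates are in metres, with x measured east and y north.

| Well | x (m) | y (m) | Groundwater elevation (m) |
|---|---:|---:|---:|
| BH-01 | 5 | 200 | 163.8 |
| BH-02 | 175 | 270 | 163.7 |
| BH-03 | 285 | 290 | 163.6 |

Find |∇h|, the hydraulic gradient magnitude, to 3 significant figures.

0.00182

With h = a·x + b·y + c and BH-01 as origin, the differences give:
  170·a + 70·b = -0.1
  280·a + 90·b = -0.2
Eliminate b (×90 and ×70, subtract): -4300·a = 5.00 → a = ∂h/∂x = -0.001163
Back-substitute: b = ∂h/∂y = +0.001395.
|∇h| = √(-0.001163² + 0.001395²) = 0.001816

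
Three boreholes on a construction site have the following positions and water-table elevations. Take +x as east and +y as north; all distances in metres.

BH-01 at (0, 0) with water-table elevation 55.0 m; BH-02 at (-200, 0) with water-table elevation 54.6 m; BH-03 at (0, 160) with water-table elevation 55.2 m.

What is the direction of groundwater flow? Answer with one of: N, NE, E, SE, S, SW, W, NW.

∂h/∂x = (54.6 − 55.0) / (-200 − 0) = +0.002000
∂h/∂y = (55.2 − 55.0) / (160 − 0) = +0.001250
Flow = −∇h = (-0.002000 east, -0.001250 north), which points southwest.

SW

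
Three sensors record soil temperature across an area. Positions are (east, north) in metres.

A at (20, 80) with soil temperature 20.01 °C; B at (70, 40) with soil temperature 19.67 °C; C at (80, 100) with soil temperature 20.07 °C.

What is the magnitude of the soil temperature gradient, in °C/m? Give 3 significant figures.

0.00700 °C/m

Three-point gradient (reference A): Δ to B = (50, -40, -0.34), Δ to C = (60, 20, +0.06).
∂T/∂x = -0.001294, ∂T/∂y = +0.006882 (det = 3400).
|∇f| = √(-0.001294² + 0.006882²) = 0.007003 °C/m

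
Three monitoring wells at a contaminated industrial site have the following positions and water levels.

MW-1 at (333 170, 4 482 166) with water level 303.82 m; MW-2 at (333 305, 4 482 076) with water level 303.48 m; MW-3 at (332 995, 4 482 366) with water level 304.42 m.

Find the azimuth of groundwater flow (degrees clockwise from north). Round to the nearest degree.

147°

Taking MW-1 as reference: MW-2−MW-1 = (135, -90, -0.34); MW-3−MW-1 = (-175, 200, +0.60).
Determinant of the coordinate differences = 135·200 − (-175)·(-90) = 11250.
∂h/∂x = [(-0.34)·200 − (+0.60)·(-90)] / 11250 = -0.001244
∂h/∂y = [135·(+0.60) − (-175)·(-0.34)] / 11250 = +0.001911
Flow direction (−∇h) has components (+0.001244 E, -0.001911 N).
Azimuth = atan2(E, N) = atan2(+0.001244, -0.001911) = 146.9° ≈ 147°.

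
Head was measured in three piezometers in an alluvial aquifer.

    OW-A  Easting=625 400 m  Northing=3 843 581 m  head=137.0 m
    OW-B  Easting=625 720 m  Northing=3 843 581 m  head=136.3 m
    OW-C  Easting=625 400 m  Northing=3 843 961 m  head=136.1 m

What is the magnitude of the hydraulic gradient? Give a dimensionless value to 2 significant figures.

0.0032

∂h/∂x = (136.3 − 137.0) / (625720 − 625400) = -0.002187
∂h/∂y = (136.1 − 137.0) / (3843961 − 3843581) = -0.002368
|∇h| = √(-0.002187² + -0.002368²) = 0.003223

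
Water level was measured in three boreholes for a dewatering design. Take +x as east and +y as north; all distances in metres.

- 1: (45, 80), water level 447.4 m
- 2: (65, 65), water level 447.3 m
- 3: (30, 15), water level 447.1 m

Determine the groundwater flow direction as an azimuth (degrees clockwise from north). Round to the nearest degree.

165°

With h = a·x + b·y + c and 1 as origin, the differences give:
  20·a + (-15)·b = -0.1
  (-15)·a + (-65)·b = -0.3
Eliminate b (×(-65) and ×(-15), subtract): -1525·a = 2.00 → a = ∂h/∂x = -0.001311
Back-substitute: b = ∂h/∂y = +0.004918.
Flow direction (−∇h) has components (+0.001311 E, -0.004918 N).
Azimuth = atan2(E, N) = atan2(+0.001311, -0.004918) = 165.1° ≈ 165°.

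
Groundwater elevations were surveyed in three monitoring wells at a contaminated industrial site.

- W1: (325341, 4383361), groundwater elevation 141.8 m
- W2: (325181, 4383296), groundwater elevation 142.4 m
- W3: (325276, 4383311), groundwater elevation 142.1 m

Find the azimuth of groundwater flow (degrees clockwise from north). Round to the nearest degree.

Taking W1 as reference: W2−W1 = (-160, -65, +0.6); W3−W1 = (-65, -50, +0.3).
Solve a·Δx + b·Δy = Δh: det = (-160)·(-50) − (-65)·(-65) = 3775.
∂h/∂x = [(+0.6)·(-50) − (+0.3)·(-65)] / 3775 = -0.002781
∂h/∂y = [(-160)·(+0.3) − (-65)·(+0.6)] / 3775 = -0.002384
Flow direction (−∇h) has components (+0.002781 E, +0.002384 N).
Azimuth = atan2(E, N) = atan2(+0.002781, +0.002384) = 49.4° ≈ 049°.

049°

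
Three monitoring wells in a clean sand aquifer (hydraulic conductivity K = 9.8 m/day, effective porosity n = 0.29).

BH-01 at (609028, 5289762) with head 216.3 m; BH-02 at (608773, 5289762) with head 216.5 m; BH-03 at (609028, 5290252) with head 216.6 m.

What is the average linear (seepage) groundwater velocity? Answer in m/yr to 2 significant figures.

12 m/yr

∂h/∂x = (216.5 − 216.3) / (608773 − 609028) = -0.0007843
∂h/∂y = (216.6 − 216.3) / (5290252 − 5289762) = +0.0006122
|∇h| = √(-0.0007843² + 0.0006122²) = 0.0009949
Seepage velocity v = K·i/n = 9.8 × 0.0009949 / 0.29 = 0.03362 m/day = 12.28 m/yr.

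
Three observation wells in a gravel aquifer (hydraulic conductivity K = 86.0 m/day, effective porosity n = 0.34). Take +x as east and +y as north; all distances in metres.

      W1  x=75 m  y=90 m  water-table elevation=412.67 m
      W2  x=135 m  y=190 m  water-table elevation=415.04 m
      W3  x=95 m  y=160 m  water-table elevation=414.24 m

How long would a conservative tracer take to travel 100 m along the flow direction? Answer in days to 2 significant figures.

Taking W1 as reference: W2−W1 = (60, 100, +2.37); W3−W1 = (20, 70, +1.57).
Determinant of the coordinate differences = 60·70 − 20·100 = 2200.
∂h/∂x = [(+2.37)·70 − (+1.57)·100] / 2200 = +0.004045
∂h/∂y = [60·(+1.57) − 20·(+2.37)] / 2200 = +0.02127
|∇h| = √(0.004045² + 0.02127²) = 0.02165
Seepage velocity v = K·i/n = 86.0 × 0.02165 / 0.34 = 5.476 m/day.
t = 100 / 5.476 = 18.26 days.

18 days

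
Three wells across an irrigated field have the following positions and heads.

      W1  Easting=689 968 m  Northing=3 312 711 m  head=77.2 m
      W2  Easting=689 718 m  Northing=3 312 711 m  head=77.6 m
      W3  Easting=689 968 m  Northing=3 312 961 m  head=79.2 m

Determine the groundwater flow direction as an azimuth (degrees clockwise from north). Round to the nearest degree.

∂h/∂x = (77.6 − 77.2) / (689718 − 689968) = -0.001600
∂h/∂y = (79.2 − 77.2) / (3312961 − 3312711) = +0.008000
Flow direction (−∇h) has components (+0.001600 E, -0.008000 N).
Azimuth = atan2(E, N) = atan2(+0.001600, -0.008000) = 168.7° ≈ 169°.

169°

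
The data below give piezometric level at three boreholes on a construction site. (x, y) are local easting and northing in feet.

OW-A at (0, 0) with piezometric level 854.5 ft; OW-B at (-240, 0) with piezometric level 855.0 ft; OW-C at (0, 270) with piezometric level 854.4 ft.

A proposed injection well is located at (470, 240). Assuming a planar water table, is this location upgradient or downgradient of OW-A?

downgradient

∂h/∂x = (855.0 − 854.5) / (-240 − 0) = -0.002083
∂h/∂y = (854.4 − 854.5) / (270 − 0) = -0.0003704
Head at (470, 240) = 854.5 + (-0.002083)·(470) + (-0.0003704)·(240) = 853.43 ft.
That is lower than the 854.5 ft at OW-A, so the point is downgradient.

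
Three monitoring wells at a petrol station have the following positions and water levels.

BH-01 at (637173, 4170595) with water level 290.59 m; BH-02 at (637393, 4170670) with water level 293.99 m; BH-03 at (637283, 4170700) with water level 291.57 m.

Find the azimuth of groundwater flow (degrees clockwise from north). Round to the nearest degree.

299°

With h = a·x + b·y + c and BH-01 as origin, the differences give:
  220·a + 75·b = +3.40
  110·a + 105·b = +0.98
Eliminate b (×105 and ×75, subtract): 14850·a = 283.500 → a = ∂h/∂x = +0.01909
Back-substitute: b = ∂h/∂y = -0.01067.
Flow direction (−∇h) has components (-0.01909 E, +0.01067 N).
Azimuth = atan2(E, N) = atan2(-0.01909, +0.01067) = 299.2° ≈ 299°.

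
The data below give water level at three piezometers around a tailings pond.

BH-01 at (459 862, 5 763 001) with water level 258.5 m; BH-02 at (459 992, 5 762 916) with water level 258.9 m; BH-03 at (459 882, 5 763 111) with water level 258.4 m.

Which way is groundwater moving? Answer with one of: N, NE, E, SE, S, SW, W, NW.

NW

Three-point gradient (reference BH-01): Δ to BH-02 = (130, -85, +0.4), Δ to BH-03 = (20, 110, -0.1).
∂h/∂x = +0.002219, ∂h/∂y = -0.001313 (det = 16000).
Flow = −∇h = (-0.002219 east, +0.001313 north), which points northwest.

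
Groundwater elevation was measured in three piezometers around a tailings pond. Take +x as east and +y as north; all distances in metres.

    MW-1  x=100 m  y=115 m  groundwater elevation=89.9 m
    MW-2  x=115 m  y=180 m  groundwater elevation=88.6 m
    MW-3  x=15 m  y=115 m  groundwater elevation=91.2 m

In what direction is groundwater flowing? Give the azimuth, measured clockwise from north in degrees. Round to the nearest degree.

Differences from MW-1: to MW-2 (Δx, Δy, Δh) = (15, 65, -1.3); to MW-3 = (-85, 0, +1.3).
Solve a·Δx + b·Δy = Δh: det = 15·0 − (-85)·65 = 5525.
∂h/∂x = [(-1.3)·0 − (+1.3)·65] / 5525 = -0.01529
∂h/∂y = [15·(+1.3) − (-85)·(-1.3)] / 5525 = -0.01647
Flow direction (−∇h) has components (+0.01529 E, +0.01647 N).
Azimuth = atan2(E, N) = atan2(+0.01529, +0.01647) = 42.9° ≈ 043°.

043°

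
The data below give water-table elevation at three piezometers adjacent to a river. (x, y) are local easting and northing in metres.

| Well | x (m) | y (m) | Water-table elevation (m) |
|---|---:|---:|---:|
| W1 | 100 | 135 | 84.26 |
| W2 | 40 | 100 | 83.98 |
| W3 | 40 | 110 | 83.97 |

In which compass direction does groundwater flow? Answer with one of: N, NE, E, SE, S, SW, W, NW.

W

Differences from W1: to W2 (Δx, Δy, Δh) = (-60, -35, -0.28); to W3 = (-60, -25, -0.29).
Determinant of the coordinate differences = (-60)·(-25) − (-60)·(-35) = -600.
∂h/∂x = [(-0.28)·(-25) − (-0.29)·(-35)] / -600 = +0.005250
∂h/∂y = [(-60)·(-0.29) − (-60)·(-0.28)] / -600 = -0.001000
Flow = −∇h = (-0.005250 east, +0.001000 north), which points west.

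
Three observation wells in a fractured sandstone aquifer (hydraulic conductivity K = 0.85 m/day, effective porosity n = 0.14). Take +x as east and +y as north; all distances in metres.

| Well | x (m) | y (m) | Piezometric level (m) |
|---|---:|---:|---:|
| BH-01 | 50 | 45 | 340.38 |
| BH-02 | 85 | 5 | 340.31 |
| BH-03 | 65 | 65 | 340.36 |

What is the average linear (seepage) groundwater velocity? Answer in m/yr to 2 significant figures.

Taking BH-01 as reference: BH-02−BH-01 = (35, -40, -0.07); BH-03−BH-01 = (15, 20, -0.02).
Determinant of the coordinate differences = 35·20 − 15·(-40) = 1300.
∂h/∂x = [(-0.07)·20 − (-0.02)·(-40)] / 1300 = -0.001692
∂h/∂y = [35·(-0.02) − 15·(-0.07)] / 1300 = +0.0002692
|∇h| = √(-0.001692² + 0.0002692²) = 0.001713
Seepage velocity v = K·i/n = 0.85 × 0.001713 / 0.14 = 0.0104 m/day = 3.799 m/yr.

3.8 m/yr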